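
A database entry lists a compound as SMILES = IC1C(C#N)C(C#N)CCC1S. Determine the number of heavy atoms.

12

Every atom symbol written in the SMILES (organic subset) is one heavy atom; implicit H are not written.
Heavy atoms by element → C:8, I:1, N:2, S:1.
Total: 12.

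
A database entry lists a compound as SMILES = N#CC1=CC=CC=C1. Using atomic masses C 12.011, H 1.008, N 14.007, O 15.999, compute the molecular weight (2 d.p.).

First, the molecular formula is C7H5N (counting implicit H from valence).
  C: 7 × 12.011 = 84.077
  H: 5 × 1.008 = 5.040
  N: 1 × 14.007 = 14.007
Sum: 7×12.011 + 5×1.008 + 1×14.007 = 103.124 → 103.12 g/mol.

103.12 g/mol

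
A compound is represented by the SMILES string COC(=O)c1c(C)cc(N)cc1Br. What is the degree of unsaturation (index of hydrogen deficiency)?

5

Molecular formula: C9H10BrNO2.
DoU = (2C + 2 + N − H − X) / 2, where X is the halogen count and O/S are ignored.
    = (2·9 + 2 + 1 − 10 − 1) / 2 = 10 / 2 = 5.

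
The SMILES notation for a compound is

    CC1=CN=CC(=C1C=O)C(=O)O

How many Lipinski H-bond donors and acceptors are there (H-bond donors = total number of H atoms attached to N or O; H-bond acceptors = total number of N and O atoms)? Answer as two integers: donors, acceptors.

Donors: find every N or O and count the H atoms it carries.
  atom 4 (N): bond orders sum to 3 → 0 H
  atom 9 (O): bond orders sum to 2 → 0 H
  atom 11 (O): bond orders sum to 2 → 0 H
  atom 12 (O): bond orders sum to 1 → 1 H
Lipinski HBD = 1.
Acceptors: N atoms = 1, O atoms = 3 → HBA = 4.

1, 4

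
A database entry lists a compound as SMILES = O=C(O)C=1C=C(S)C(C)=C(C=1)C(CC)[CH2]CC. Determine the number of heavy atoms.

17

Every atom symbol written in the SMILES (organic subset) is one heavy atom; implicit H are not written.
Heavy atoms by element → C:14, O:2, S:1.
Total: 17.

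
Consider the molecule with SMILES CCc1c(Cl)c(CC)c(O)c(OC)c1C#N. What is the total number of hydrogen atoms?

Walk through each heavy atom and fill implicit hydrogens from standard valence (C 4, N 3, O 2, S 2, halogen 1); for lowercase aromatic atoms, an aromatic c carries 1 H when it has two neighbours and 0 H with three, and aromatic n carries 0 H:
  atom 1: C, bond orders sum to 1 (valence 4) → 3 H
  atom 2: C, bond orders sum to 2 (valence 4) → 2 H
  atom 3: aromatic c, 3 neighbours → 0 H
  atom 4: aromatic c, 3 neighbours → 0 H
  atom 5: Cl (halogen, monovalent) → 0 H
  atom 6: aromatic c, 3 neighbours → 0 H
  atom 7: C, bond orders sum to 2 (valence 4) → 2 H
  atom 8: C, bond orders sum to 1 (valence 4) → 3 H
  atom 9: aromatic c, 3 neighbours → 0 H
  atom 10: O, bond orders sum to 1 (valence 2) → 1 H
  atom 11: aromatic c, 3 neighbours → 0 H
  atom 12: O, bond orders sum to 2 (valence 2) → 0 H
  atom 13: C, bond orders sum to 1 (valence 4) → 3 H
  atom 14: aromatic c, 3 neighbours → 0 H
  atom 15: C, bond orders sum to 4 (valence 4) → 0 H
  atom 16: N, bond orders sum to 3 (valence 3) → 0 H
Total hydrogens: 14.

14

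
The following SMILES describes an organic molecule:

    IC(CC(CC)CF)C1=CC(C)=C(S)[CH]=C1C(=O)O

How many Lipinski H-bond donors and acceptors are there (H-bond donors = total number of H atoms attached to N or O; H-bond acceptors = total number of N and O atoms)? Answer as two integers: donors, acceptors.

1, 2

Donors: find every N or O and count the H atoms it carries.
  atom 18 (O): bond orders sum to 2 → 0 H
  atom 19 (O): bond orders sum to 1 → 1 H
Lipinski HBD = 1.
Acceptors: N atoms = 0, O atoms = 2 → HBA = 2.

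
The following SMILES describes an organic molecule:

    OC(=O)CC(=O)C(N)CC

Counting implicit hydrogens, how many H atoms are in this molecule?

Walk through each heavy atom and fill implicit hydrogens from standard valence (C 4, N 3, O 2, S 2, halogen 1):
  atom 1: O, bond orders sum to 1 (valence 2) → 1 H
  atom 2: C, bond orders sum to 4 (valence 4) → 0 H
  atom 3: O, bond orders sum to 2 (valence 2) → 0 H
  atom 4: C, bond orders sum to 2 (valence 4) → 2 H
  atom 5: C, bond orders sum to 4 (valence 4) → 0 H
  atom 6: O, bond orders sum to 2 (valence 2) → 0 H
  atom 7: C, bond orders sum to 3 (valence 4) → 1 H
  atom 8: N, bond orders sum to 1 (valence 3) → 2 H
  atom 9: C, bond orders sum to 2 (valence 4) → 2 H
  atom 10: C, bond orders sum to 1 (valence 4) → 3 H
Total hydrogens: 11.

11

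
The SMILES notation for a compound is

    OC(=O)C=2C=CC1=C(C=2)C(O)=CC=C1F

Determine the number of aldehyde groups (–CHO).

Scan the SMILES for the aldehyde motif — none present.
Groups that are present: 1 carboxylic acid, 1 hydroxyl.

0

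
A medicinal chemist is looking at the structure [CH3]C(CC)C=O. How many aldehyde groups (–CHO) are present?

1

The aldehyde motif appears at heavy-atom position 5 in the SMILES.
Aldehyde count: 1.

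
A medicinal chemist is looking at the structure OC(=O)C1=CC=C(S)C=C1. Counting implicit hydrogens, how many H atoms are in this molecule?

Walk through each heavy atom and fill implicit hydrogens from standard valence (C 4, N 3, O 2, S 2, halogen 1):
  atom 1: O, bond orders sum to 1 (valence 2) → 1 H
  atom 2: C, bond orders sum to 4 (valence 4) → 0 H
  atom 3: O, bond orders sum to 2 (valence 2) → 0 H
  atom 4: C, bond orders sum to 4 (valence 4) → 0 H
  atom 5: C, bond orders sum to 3 (valence 4) → 1 H
  atom 6: C, bond orders sum to 3 (valence 4) → 1 H
  atom 7: C, bond orders sum to 4 (valence 4) → 0 H
  atom 8: S, bond orders sum to 1 (valence 2) → 1 H
  atom 9: C, bond orders sum to 3 (valence 4) → 1 H
  atom 10: C, bond orders sum to 3 (valence 4) → 1 H
Total hydrogens: 6.

6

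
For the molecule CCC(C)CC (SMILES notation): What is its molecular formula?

Walk through each heavy atom and fill implicit hydrogens from standard valence (C 4, N 3, O 2, S 2, halogen 1):
  atom 1: C, bond orders sum to 1 (valence 4) → 3 H
  atom 2: C, bond orders sum to 2 (valence 4) → 2 H
  atom 3: C, bond orders sum to 3 (valence 4) → 1 H
  atom 4: C, bond orders sum to 1 (valence 4) → 3 H
  atom 5: C, bond orders sum to 2 (valence 4) → 2 H
  atom 6: C, bond orders sum to 1 (valence 4) → 3 H
Totals → C:6, H:14.

C6H14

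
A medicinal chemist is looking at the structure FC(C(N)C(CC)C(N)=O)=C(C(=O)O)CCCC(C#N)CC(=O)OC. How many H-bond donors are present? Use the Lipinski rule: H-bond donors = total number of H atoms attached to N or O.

Donors: find every N or O and count the H atoms it carries.
  atom 4 (N): bond orders sum to 1 → 2 H
  atom 9 (N): bond orders sum to 1 → 2 H
  atom 10 (O): bond orders sum to 2 → 0 H
  atom 13 (O): bond orders sum to 2 → 0 H
  atom 14 (O): bond orders sum to 1 → 1 H
  atom 20 (N): bond orders sum to 3 → 0 H
  atom 23 (O): bond orders sum to 2 → 0 H
  atom 24 (O): bond orders sum to 2 → 0 H
Lipinski HBD = 5.

5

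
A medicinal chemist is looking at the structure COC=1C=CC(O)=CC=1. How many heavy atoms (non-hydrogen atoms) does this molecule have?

Every atom symbol written in the SMILES (organic subset) is one heavy atom; implicit H are not written.
Heavy atoms by element → C:7, O:2.
Total: 9.

9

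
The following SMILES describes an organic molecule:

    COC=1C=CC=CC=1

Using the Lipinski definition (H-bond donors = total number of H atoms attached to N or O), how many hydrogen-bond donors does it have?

Donors: find every N or O and count the H atoms it carries.
  atom 2 (O): bond orders sum to 2 → 0 H
Lipinski HBD = 0.

0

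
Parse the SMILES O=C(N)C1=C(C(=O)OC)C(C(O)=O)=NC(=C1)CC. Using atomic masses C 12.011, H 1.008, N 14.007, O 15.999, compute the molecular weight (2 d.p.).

First, the molecular formula is C11H12N2O5 (counting implicit H from valence).
  C: 11 × 12.011 = 132.121
  H: 12 × 1.008 = 12.096
  N: 2 × 14.007 = 28.014
  O: 5 × 15.999 = 79.995
Sum: 11×12.011 + 12×1.008 + 2×14.007 + 5×15.999 = 252.226 → 252.23 g/mol.

252.23 g/mol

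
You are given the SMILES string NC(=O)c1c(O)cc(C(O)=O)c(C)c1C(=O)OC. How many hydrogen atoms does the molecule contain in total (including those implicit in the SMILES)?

Walk through each heavy atom and fill implicit hydrogens from standard valence (C 4, N 3, O 2, S 2, halogen 1); for lowercase aromatic atoms, an aromatic c carries 1 H when it has two neighbours and 0 H with three, and aromatic n carries 0 H:
  atom 1: N, bond orders sum to 1 (valence 3) → 2 H
  atom 2: C, bond orders sum to 4 (valence 4) → 0 H
  atom 3: O, bond orders sum to 2 (valence 2) → 0 H
  atom 4: aromatic c, 3 neighbours → 0 H
  atom 5: aromatic c, 3 neighbours → 0 H
  atom 6: O, bond orders sum to 1 (valence 2) → 1 H
  atom 7: aromatic c, 2 neighbours → 1 H
  atom 8: aromatic c, 3 neighbours → 0 H
  atom 9: C, bond orders sum to 4 (valence 4) → 0 H
  atom 10: O, bond orders sum to 1 (valence 2) → 1 H
  atom 11: O, bond orders sum to 2 (valence 2) → 0 H
  atom 12: aromatic c, 3 neighbours → 0 H
  atom 13: C, bond orders sum to 1 (valence 4) → 3 H
  atom 14: aromatic c, 3 neighbours → 0 H
  atom 15: C, bond orders sum to 4 (valence 4) → 0 H
  atom 16: O, bond orders sum to 2 (valence 2) → 0 H
  atom 17: O, bond orders sum to 2 (valence 2) → 0 H
  atom 18: C, bond orders sum to 1 (valence 4) → 3 H
Total hydrogens: 11.

11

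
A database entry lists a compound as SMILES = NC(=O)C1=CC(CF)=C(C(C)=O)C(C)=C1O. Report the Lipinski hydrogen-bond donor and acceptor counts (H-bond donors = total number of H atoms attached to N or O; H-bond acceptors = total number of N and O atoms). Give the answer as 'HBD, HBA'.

Donors: find every N or O and count the H atoms it carries.
  atom 1 (N): bond orders sum to 1 → 2 H
  atom 3 (O): bond orders sum to 2 → 0 H
  atom 12 (O): bond orders sum to 2 → 0 H
  atom 16 (O): bond orders sum to 1 → 1 H
Lipinski HBD = 3.
Acceptors: N atoms = 1, O atoms = 3 → HBA = 4.

3, 4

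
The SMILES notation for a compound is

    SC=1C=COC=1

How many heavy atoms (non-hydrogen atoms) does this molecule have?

Every atom symbol written in the SMILES (organic subset) is one heavy atom; implicit H are not written.
Heavy atoms by element → C:4, O:1, S:1.
Total: 6.

6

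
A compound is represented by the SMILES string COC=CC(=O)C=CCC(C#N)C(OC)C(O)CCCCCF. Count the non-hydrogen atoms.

23

Every atom symbol written in the SMILES (organic subset) is one heavy atom; implicit H are not written.
Heavy atoms by element → C:17, F:1, N:1, O:4.
Total: 23.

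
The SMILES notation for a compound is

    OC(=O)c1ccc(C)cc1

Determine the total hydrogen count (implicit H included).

8

Walk through each heavy atom and fill implicit hydrogens from standard valence (C 4, N 3, O 2, S 2, halogen 1); for lowercase aromatic atoms, an aromatic c carries 1 H when it has two neighbours and 0 H with three, and aromatic n carries 0 H:
  atom 1: O, bond orders sum to 1 (valence 2) → 1 H
  atom 2: C, bond orders sum to 4 (valence 4) → 0 H
  atom 3: O, bond orders sum to 2 (valence 2) → 0 H
  atom 4: aromatic c, 3 neighbours → 0 H
  atom 5: aromatic c, 2 neighbours → 1 H
  atom 6: aromatic c, 2 neighbours → 1 H
  atom 7: aromatic c, 3 neighbours → 0 H
  atom 8: C, bond orders sum to 1 (valence 4) → 3 H
  atom 9: aromatic c, 2 neighbours → 1 H
  atom 10: aromatic c, 2 neighbours → 1 H
Total hydrogens: 8.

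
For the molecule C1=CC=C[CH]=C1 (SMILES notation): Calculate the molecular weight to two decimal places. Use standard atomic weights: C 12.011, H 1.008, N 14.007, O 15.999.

First, the molecular formula is C6H6 (counting implicit H from valence).
  C: 6 × 12.011 = 72.066
  H: 6 × 1.008 = 6.048
Sum: 6×12.011 + 6×1.008 = 78.114 → 78.11 g/mol.

78.11 g/mol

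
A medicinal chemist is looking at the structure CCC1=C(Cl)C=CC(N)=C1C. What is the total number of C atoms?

9

Count every carbon token in the SMILES (each C, including those in ring-closure positions and inside branches).
Carbon count: 9.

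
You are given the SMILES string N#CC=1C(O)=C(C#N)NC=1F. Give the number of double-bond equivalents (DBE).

Degree of unsaturation = (number of rings) + (number of π bonds).
Ring closures in the SMILES: 1.
π bonds: 2 double bonds (each 1 DoU), 2 triple bonds (each 2 DoU) → 6 DoU from unsaturation.
Total DoU = 1 + 6 = 7.

7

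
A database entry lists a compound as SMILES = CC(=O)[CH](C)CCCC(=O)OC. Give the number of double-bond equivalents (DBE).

Degree of unsaturation = (number of rings) + (number of π bonds).
Ring closures in the SMILES: 0.
π bonds: 2 double bonds (each 1 DoU) → 2 DoU from unsaturation.
Total DoU = 0 + 2 = 2.

2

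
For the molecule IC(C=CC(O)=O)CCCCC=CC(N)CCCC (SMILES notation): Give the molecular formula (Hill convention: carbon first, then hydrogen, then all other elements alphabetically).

C15H26INO2

Walk through each heavy atom and fill implicit hydrogens from standard valence (C 4, N 3, O 2, S 2, halogen 1):
  atom 1: I (halogen, monovalent) → 0 H
  atom 2: C, bond orders sum to 3 (valence 4) → 1 H
  atom 3: C, bond orders sum to 3 (valence 4) → 1 H
  atom 4: C, bond orders sum to 3 (valence 4) → 1 H
  atom 5: C, bond orders sum to 4 (valence 4) → 0 H
  atom 6: O, bond orders sum to 1 (valence 2) → 1 H
  atom 7: O, bond orders sum to 2 (valence 2) → 0 H
  atom 8: C, bond orders sum to 2 (valence 4) → 2 H
  atom 9: C, bond orders sum to 2 (valence 4) → 2 H
  atom 10: C, bond orders sum to 2 (valence 4) → 2 H
  atom 11: C, bond orders sum to 2 (valence 4) → 2 H
  atom 12: C, bond orders sum to 3 (valence 4) → 1 H
  atom 13: C, bond orders sum to 3 (valence 4) → 1 H
  atom 14: C, bond orders sum to 3 (valence 4) → 1 H
  atom 15: N, bond orders sum to 1 (valence 3) → 2 H
  atom 16: C, bond orders sum to 2 (valence 4) → 2 H
  atom 17: C, bond orders sum to 2 (valence 4) → 2 H
  atom 18: C, bond orders sum to 2 (valence 4) → 2 H
  atom 19: C, bond orders sum to 1 (valence 4) → 3 H
Totals → C:15, H:26, I:1, N:1, O:2.
In Hill order: C15H26INO2.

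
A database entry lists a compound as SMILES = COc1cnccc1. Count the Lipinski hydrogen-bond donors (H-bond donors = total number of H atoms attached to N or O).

0

Donors: find every N or O and count the H atoms it carries.
  atom 2 (O): bond orders sum to 2 → 0 H
  atom 5 (N): bond orders sum to 3 → 0 H
Lipinski HBD = 0.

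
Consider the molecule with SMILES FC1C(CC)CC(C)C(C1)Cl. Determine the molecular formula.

C9H16ClF

Walk through each heavy atom and fill implicit hydrogens from standard valence (C 4, N 3, O 2, S 2, halogen 1):
  atom 1: F (halogen, monovalent) → 0 H
  atom 2: C, bond orders sum to 3 (valence 4) → 1 H
  atom 3: C, bond orders sum to 3 (valence 4) → 1 H
  atom 4: C, bond orders sum to 2 (valence 4) → 2 H
  atom 5: C, bond orders sum to 1 (valence 4) → 3 H
  atom 6: C, bond orders sum to 2 (valence 4) → 2 H
  atom 7: C, bond orders sum to 3 (valence 4) → 1 H
  atom 8: C, bond orders sum to 1 (valence 4) → 3 H
  atom 9: C, bond orders sum to 3 (valence 4) → 1 H
  atom 10: C, bond orders sum to 2 (valence 4) → 2 H
  atom 11: Cl (halogen, monovalent) → 0 H
Totals → C:9, H:16, Cl:1, F:1.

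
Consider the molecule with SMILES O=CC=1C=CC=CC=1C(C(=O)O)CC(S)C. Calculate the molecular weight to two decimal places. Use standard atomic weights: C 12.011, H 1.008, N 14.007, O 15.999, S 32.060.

First, the molecular formula is C12H14O3S (counting implicit H from valence).
  C: 12 × 12.011 = 144.132
  H: 14 × 1.008 = 14.112
  O: 3 × 15.999 = 47.997
  S: 1 × 32.060 = 32.060
Sum: 12×12.011 + 14×1.008 + 3×15.999 + 1×32.060 = 238.301 → 238.30 g/mol.

238.30 g/mol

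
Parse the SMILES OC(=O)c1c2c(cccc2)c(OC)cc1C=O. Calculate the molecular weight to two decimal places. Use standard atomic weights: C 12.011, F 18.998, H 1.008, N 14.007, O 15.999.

230.22 g/mol

First, the molecular formula is C13H10O4 (counting implicit H from valence).
  C: 13 × 12.011 = 156.143
  H: 10 × 1.008 = 10.080
  O: 4 × 15.999 = 63.996
Sum: 13×12.011 + 10×1.008 + 4×15.999 = 230.219 → 230.22 g/mol.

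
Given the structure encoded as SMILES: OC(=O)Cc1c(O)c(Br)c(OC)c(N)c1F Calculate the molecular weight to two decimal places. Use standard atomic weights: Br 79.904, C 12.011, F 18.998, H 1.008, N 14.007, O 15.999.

First, the molecular formula is C9H9BrFNO4 (counting implicit H from valence).
  Br: 1 × 79.904 = 79.904
  C: 9 × 12.011 = 108.099
  F: 1 × 18.998 = 18.998
  H: 9 × 1.008 = 9.072
  N: 1 × 14.007 = 14.007
  O: 4 × 15.999 = 63.996
Sum: 1×79.904 + 9×12.011 + 1×18.998 + 9×1.008 + 1×14.007 + 4×15.999 = 294.076 → 294.08 g/mol.

294.08 g/mol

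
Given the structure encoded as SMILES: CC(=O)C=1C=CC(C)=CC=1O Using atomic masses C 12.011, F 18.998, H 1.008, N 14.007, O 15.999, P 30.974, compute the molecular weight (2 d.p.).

150.18 g/mol

First, the molecular formula is C9H10O2 (counting implicit H from valence).
  C: 9 × 12.011 = 108.099
  H: 10 × 1.008 = 10.080
  O: 2 × 15.999 = 31.998
Sum: 9×12.011 + 10×1.008 + 2×15.999 = 150.177 → 150.18 g/mol.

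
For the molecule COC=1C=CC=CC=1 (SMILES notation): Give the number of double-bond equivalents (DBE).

4

Degree of unsaturation = (number of rings) + (number of π bonds).
Ring closures in the SMILES: 1.
π bonds: 3 double bonds (each 1 DoU) → 3 DoU from unsaturation.
Total DoU = 1 + 3 = 4.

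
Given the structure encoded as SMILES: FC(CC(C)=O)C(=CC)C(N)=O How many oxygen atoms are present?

2

Scan the SMILES for O atoms (remember two-letter symbols like Cl and Br are single atoms).
Oxygen count: 2.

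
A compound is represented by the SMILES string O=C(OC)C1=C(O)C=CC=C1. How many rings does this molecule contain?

In SMILES, each pair of matching ring-closure digits denotes one ring-closing bond; the number of such bonds equals the number of independent rings.
Ring-closure bonds here: 1.

1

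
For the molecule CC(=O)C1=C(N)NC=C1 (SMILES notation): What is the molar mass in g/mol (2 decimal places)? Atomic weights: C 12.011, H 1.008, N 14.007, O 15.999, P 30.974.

124.14 g/mol

First, the molecular formula is C6H8N2O (counting implicit H from valence).
  C: 6 × 12.011 = 72.066
  H: 8 × 1.008 = 8.064
  N: 2 × 14.007 = 28.014
  O: 1 × 15.999 = 15.999
Sum: 6×12.011 + 8×1.008 + 2×14.007 + 1×15.999 = 124.143 → 124.14 g/mol.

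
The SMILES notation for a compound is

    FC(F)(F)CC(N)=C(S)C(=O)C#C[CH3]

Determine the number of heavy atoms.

14

Every atom symbol written in the SMILES (organic subset) is one heavy atom; implicit H are not written.
Heavy atoms by element → C:8, F:3, N:1, O:1, S:1.
Total: 14.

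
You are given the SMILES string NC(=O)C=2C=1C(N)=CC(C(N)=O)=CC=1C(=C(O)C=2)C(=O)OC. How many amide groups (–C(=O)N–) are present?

2

The amide motif appears at heavy-atom positions 2, 10 in the SMILES.
Other groups present: 1 ester, 1 hydroxyl, 1 primary amine.
Amide count: 2.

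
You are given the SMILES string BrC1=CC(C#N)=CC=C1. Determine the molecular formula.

Walk through each heavy atom and fill implicit hydrogens from standard valence (C 4, N 3, O 2, S 2, halogen 1):
  atom 1: Br (halogen, monovalent) → 0 H
  atom 2: C, bond orders sum to 4 (valence 4) → 0 H
  atom 3: C, bond orders sum to 3 (valence 4) → 1 H
  atom 4: C, bond orders sum to 4 (valence 4) → 0 H
  atom 5: C, bond orders sum to 4 (valence 4) → 0 H
  atom 6: N, bond orders sum to 3 (valence 3) → 0 H
  atom 7: C, bond orders sum to 3 (valence 4) → 1 H
  atom 8: C, bond orders sum to 3 (valence 4) → 1 H
  atom 9: C, bond orders sum to 3 (valence 4) → 1 H
Totals → C:7, H:4, Br:1, N:1.
In Hill order: C7H4BrN.

C7H4BrN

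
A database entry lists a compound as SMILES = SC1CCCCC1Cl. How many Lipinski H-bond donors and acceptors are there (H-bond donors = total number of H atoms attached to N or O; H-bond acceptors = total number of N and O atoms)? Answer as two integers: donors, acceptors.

0, 0

Donors: find every N or O and count the H atoms it carries.
  (no N or O atoms present)
Lipinski HBD = 0.
Acceptors: N atoms = 0, O atoms = 0 → HBA = 0.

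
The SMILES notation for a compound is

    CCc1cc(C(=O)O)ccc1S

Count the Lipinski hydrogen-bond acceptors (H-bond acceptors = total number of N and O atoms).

N atoms: 0; O atoms: 2.
Lipinski HBA = 0 + 2 = 2.

2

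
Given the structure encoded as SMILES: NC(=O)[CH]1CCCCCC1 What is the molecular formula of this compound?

Walk through each heavy atom and fill implicit hydrogens from standard valence (C 4, N 3, O 2, S 2, halogen 1):
  atom 1: N, bond orders sum to 1 (valence 3) → 2 H
  atom 2: C, bond orders sum to 4 (valence 4) → 0 H
  atom 3: O, bond orders sum to 2 (valence 2) → 0 H
  atom 4: C with explicit H count 1
  atom 5: C, bond orders sum to 2 (valence 4) → 2 H
  atom 6: C, bond orders sum to 2 (valence 4) → 2 H
  atom 7: C, bond orders sum to 2 (valence 4) → 2 H
  atom 8: C, bond orders sum to 2 (valence 4) → 2 H
  atom 9: C, bond orders sum to 2 (valence 4) → 2 H
  atom 10: C, bond orders sum to 2 (valence 4) → 2 H
Totals → C:8, H:15, N:1, O:1.

C8H15NO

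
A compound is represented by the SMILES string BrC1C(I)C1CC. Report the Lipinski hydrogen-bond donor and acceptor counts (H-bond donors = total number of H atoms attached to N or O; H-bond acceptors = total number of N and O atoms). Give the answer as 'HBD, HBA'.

0, 0

Donors: find every N or O and count the H atoms it carries.
  (no N or O atoms present)
Lipinski HBD = 0.
Acceptors: N atoms = 0, O atoms = 0 → HBA = 0.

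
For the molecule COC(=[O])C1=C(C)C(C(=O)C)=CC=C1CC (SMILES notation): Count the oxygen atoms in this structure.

3

Scan the SMILES for O atoms (remember two-letter symbols like Cl and Br are single atoms).
Oxygen count: 3.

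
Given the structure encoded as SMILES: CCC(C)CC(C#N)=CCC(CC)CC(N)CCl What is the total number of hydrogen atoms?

Walk through each heavy atom and fill implicit hydrogens from standard valence (C 4, N 3, O 2, S 2, halogen 1):
  atom 1: C, bond orders sum to 1 (valence 4) → 3 H
  atom 2: C, bond orders sum to 2 (valence 4) → 2 H
  atom 3: C, bond orders sum to 3 (valence 4) → 1 H
  atom 4: C, bond orders sum to 1 (valence 4) → 3 H
  atom 5: C, bond orders sum to 2 (valence 4) → 2 H
  atom 6: C, bond orders sum to 4 (valence 4) → 0 H
  atom 7: C, bond orders sum to 4 (valence 4) → 0 H
  atom 8: N, bond orders sum to 3 (valence 3) → 0 H
  atom 9: C, bond orders sum to 3 (valence 4) → 1 H
  atom 10: C, bond orders sum to 2 (valence 4) → 2 H
  atom 11: C, bond orders sum to 3 (valence 4) → 1 H
  atom 12: C, bond orders sum to 2 (valence 4) → 2 H
  atom 13: C, bond orders sum to 1 (valence 4) → 3 H
  atom 14: C, bond orders sum to 2 (valence 4) → 2 H
  atom 15: C, bond orders sum to 3 (valence 4) → 1 H
  atom 16: N, bond orders sum to 1 (valence 3) → 2 H
  atom 17: C, bond orders sum to 2 (valence 4) → 2 H
  atom 18: Cl (halogen, monovalent) → 0 H
Total hydrogens: 27.

27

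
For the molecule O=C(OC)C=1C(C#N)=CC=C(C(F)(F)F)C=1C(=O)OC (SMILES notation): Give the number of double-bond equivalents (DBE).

8

Degree of unsaturation = (number of rings) + (number of π bonds).
Ring closures in the SMILES: 1.
π bonds: 5 double bonds (each 1 DoU), 1 triple bond (each 2 DoU) → 7 DoU from unsaturation.
Total DoU = 1 + 7 = 8.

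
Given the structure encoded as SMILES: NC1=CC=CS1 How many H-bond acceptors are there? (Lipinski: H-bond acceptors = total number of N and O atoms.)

1

N atoms: 1; O atoms: 0.
Lipinski HBA = 1 + 0 = 1.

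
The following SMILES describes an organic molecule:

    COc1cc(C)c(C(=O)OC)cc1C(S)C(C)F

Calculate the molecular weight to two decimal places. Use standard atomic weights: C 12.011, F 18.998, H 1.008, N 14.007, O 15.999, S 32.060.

272.33 g/mol

First, the molecular formula is C13H17FO3S (counting implicit H from valence).
  C: 13 × 12.011 = 156.143
  F: 1 × 18.998 = 18.998
  H: 17 × 1.008 = 17.136
  O: 3 × 15.999 = 47.997
  S: 1 × 32.060 = 32.060
Sum: 13×12.011 + 1×18.998 + 17×1.008 + 3×15.999 + 1×32.060 = 272.334 → 272.33 g/mol.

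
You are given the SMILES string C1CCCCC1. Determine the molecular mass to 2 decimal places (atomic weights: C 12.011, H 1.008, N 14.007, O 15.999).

First, the molecular formula is C6H12 (counting implicit H from valence).
  C: 6 × 12.011 = 72.066
  H: 12 × 1.008 = 12.096
Sum: 6×12.011 + 12×1.008 = 84.162 → 84.16 g/mol.

84.16 g/mol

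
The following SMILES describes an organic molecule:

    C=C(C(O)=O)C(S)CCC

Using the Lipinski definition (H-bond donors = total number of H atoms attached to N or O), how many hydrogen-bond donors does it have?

1

Donors: find every N or O and count the H atoms it carries.
  atom 4 (O): bond orders sum to 1 → 1 H
  atom 5 (O): bond orders sum to 2 → 0 H
Lipinski HBD = 1.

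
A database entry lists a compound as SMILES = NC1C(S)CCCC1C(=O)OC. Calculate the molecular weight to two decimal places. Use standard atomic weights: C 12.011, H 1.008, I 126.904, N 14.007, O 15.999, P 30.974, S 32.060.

189.27 g/mol

First, the molecular formula is C8H15NO2S (counting implicit H from valence).
  C: 8 × 12.011 = 96.088
  H: 15 × 1.008 = 15.120
  N: 1 × 14.007 = 14.007
  O: 2 × 15.999 = 31.998
  S: 1 × 32.060 = 32.060
Sum: 8×12.011 + 15×1.008 + 1×14.007 + 2×15.999 + 1×32.060 = 189.273 → 189.27 g/mol.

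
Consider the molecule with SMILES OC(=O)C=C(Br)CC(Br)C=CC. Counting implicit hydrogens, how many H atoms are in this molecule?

Walk through each heavy atom and fill implicit hydrogens from standard valence (C 4, N 3, O 2, S 2, halogen 1):
  atom 1: O, bond orders sum to 1 (valence 2) → 1 H
  atom 2: C, bond orders sum to 4 (valence 4) → 0 H
  atom 3: O, bond orders sum to 2 (valence 2) → 0 H
  atom 4: C, bond orders sum to 3 (valence 4) → 1 H
  atom 5: C, bond orders sum to 4 (valence 4) → 0 H
  atom 6: Br (halogen, monovalent) → 0 H
  atom 7: C, bond orders sum to 2 (valence 4) → 2 H
  atom 8: C, bond orders sum to 3 (valence 4) → 1 H
  atom 9: Br (halogen, monovalent) → 0 H
  atom 10: C, bond orders sum to 3 (valence 4) → 1 H
  atom 11: C, bond orders sum to 3 (valence 4) → 1 H
  atom 12: C, bond orders sum to 1 (valence 4) → 3 H
Total hydrogens: 10.

10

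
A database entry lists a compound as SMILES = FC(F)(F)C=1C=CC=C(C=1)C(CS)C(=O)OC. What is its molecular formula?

Walk through each heavy atom and fill implicit hydrogens from standard valence (C 4, N 3, O 2, S 2, halogen 1):
  atom 1: F (halogen, monovalent) → 0 H
  atom 2: C, bond orders sum to 4 (valence 4) → 0 H
  atom 3: F (halogen, monovalent) → 0 H
  atom 4: F (halogen, monovalent) → 0 H
  atom 5: C, bond orders sum to 4 (valence 4) → 0 H
  atom 6: C, bond orders sum to 3 (valence 4) → 1 H
  atom 7: C, bond orders sum to 3 (valence 4) → 1 H
  atom 8: C, bond orders sum to 3 (valence 4) → 1 H
  atom 9: C, bond orders sum to 4 (valence 4) → 0 H
  atom 10: C, bond orders sum to 3 (valence 4) → 1 H
  atom 11: C, bond orders sum to 3 (valence 4) → 1 H
  atom 12: C, bond orders sum to 2 (valence 4) → 2 H
  atom 13: S, bond orders sum to 1 (valence 2) → 1 H
  atom 14: C, bond orders sum to 4 (valence 4) → 0 H
  atom 15: O, bond orders sum to 2 (valence 2) → 0 H
  atom 16: O, bond orders sum to 2 (valence 2) → 0 H
  atom 17: C, bond orders sum to 1 (valence 4) → 3 H
Totals → C:11, H:11, F:3, O:2, S:1.
In Hill order: C11H11F3O2S.

C11H11F3O2S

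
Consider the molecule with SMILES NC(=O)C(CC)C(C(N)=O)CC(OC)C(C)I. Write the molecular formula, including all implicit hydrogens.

C11H21IN2O3

Walk through each heavy atom and fill implicit hydrogens from standard valence (C 4, N 3, O 2, S 2, halogen 1):
  atom 1: N, bond orders sum to 1 (valence 3) → 2 H
  atom 2: C, bond orders sum to 4 (valence 4) → 0 H
  atom 3: O, bond orders sum to 2 (valence 2) → 0 H
  atom 4: C, bond orders sum to 3 (valence 4) → 1 H
  atom 5: C, bond orders sum to 2 (valence 4) → 2 H
  atom 6: C, bond orders sum to 1 (valence 4) → 3 H
  atom 7: C, bond orders sum to 3 (valence 4) → 1 H
  atom 8: C, bond orders sum to 4 (valence 4) → 0 H
  atom 9: N, bond orders sum to 1 (valence 3) → 2 H
  atom 10: O, bond orders sum to 2 (valence 2) → 0 H
  atom 11: C, bond orders sum to 2 (valence 4) → 2 H
  atom 12: C, bond orders sum to 3 (valence 4) → 1 H
  atom 13: O, bond orders sum to 2 (valence 2) → 0 H
  atom 14: C, bond orders sum to 1 (valence 4) → 3 H
  atom 15: C, bond orders sum to 3 (valence 4) → 1 H
  atom 16: C, bond orders sum to 1 (valence 4) → 3 H
  atom 17: I (halogen, monovalent) → 0 H
Totals → C:11, H:21, I:1, N:2, O:3.
In Hill order: C11H21IN2O3.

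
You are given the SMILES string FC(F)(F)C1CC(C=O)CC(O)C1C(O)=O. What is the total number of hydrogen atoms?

Walk through each heavy atom and fill implicit hydrogens from standard valence (C 4, N 3, O 2, S 2, halogen 1):
  atom 1: F (halogen, monovalent) → 0 H
  atom 2: C, bond orders sum to 4 (valence 4) → 0 H
  atom 3: F (halogen, monovalent) → 0 H
  atom 4: F (halogen, monovalent) → 0 H
  atom 5: C, bond orders sum to 3 (valence 4) → 1 H
  atom 6: C, bond orders sum to 2 (valence 4) → 2 H
  atom 7: C, bond orders sum to 3 (valence 4) → 1 H
  atom 8: C, bond orders sum to 3 (valence 4) → 1 H
  atom 9: O, bond orders sum to 2 (valence 2) → 0 H
  atom 10: C, bond orders sum to 2 (valence 4) → 2 H
  atom 11: C, bond orders sum to 3 (valence 4) → 1 H
  atom 12: O, bond orders sum to 1 (valence 2) → 1 H
  atom 13: C, bond orders sum to 3 (valence 4) → 1 H
  atom 14: C, bond orders sum to 4 (valence 4) → 0 H
  atom 15: O, bond orders sum to 1 (valence 2) → 1 H
  atom 16: O, bond orders sum to 2 (valence 2) → 0 H
Total hydrogens: 11.

11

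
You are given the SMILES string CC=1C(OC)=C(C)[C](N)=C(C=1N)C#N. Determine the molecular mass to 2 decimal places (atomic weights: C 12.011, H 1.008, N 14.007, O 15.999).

First, the molecular formula is C10H13N3O (counting implicit H from valence).
  C: 10 × 12.011 = 120.110
  H: 13 × 1.008 = 13.104
  N: 3 × 14.007 = 42.021
  O: 1 × 15.999 = 15.999
Sum: 10×12.011 + 13×1.008 + 3×14.007 + 1×15.999 = 191.234 → 191.23 g/mol.

191.23 g/mol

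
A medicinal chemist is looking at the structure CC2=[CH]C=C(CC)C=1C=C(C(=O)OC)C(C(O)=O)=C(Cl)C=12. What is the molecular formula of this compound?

C16H15ClO4

Walk through each heavy atom and fill implicit hydrogens from standard valence (C 4, N 3, O 2, S 2, halogen 1):
  atom 1: C, bond orders sum to 1 (valence 4) → 3 H
  atom 2: C, bond orders sum to 4 (valence 4) → 0 H
  atom 3: C with explicit H count 1
  atom 4: C, bond orders sum to 3 (valence 4) → 1 H
  atom 5: C, bond orders sum to 4 (valence 4) → 0 H
  atom 6: C, bond orders sum to 2 (valence 4) → 2 H
  atom 7: C, bond orders sum to 1 (valence 4) → 3 H
  atom 8: C, bond orders sum to 4 (valence 4) → 0 H
  atom 9: C, bond orders sum to 3 (valence 4) → 1 H
  atom 10: C, bond orders sum to 4 (valence 4) → 0 H
  atom 11: C, bond orders sum to 4 (valence 4) → 0 H
  atom 12: O, bond orders sum to 2 (valence 2) → 0 H
  atom 13: O, bond orders sum to 2 (valence 2) → 0 H
  atom 14: C, bond orders sum to 1 (valence 4) → 3 H
  atom 15: C, bond orders sum to 4 (valence 4) → 0 H
  atom 16: C, bond orders sum to 4 (valence 4) → 0 H
  atom 17: O, bond orders sum to 1 (valence 2) → 1 H
  atom 18: O, bond orders sum to 2 (valence 2) → 0 H
  atom 19: C, bond orders sum to 4 (valence 4) → 0 H
  atom 20: Cl (halogen, monovalent) → 0 H
  atom 21: C, bond orders sum to 4 (valence 4) → 0 H
Totals → C:16, H:15, Cl:1, O:4.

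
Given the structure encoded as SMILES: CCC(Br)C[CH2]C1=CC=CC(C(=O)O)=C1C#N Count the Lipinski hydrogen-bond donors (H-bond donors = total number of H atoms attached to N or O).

1

Donors: find every N or O and count the H atoms it carries.
  atom 13 (O): bond orders sum to 2 → 0 H
  atom 14 (O): bond orders sum to 1 → 1 H
  atom 17 (N): bond orders sum to 3 → 0 H
Lipinski HBD = 1.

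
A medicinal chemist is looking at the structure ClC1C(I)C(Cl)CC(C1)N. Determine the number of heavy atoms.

Every atom symbol written in the SMILES (organic subset) is one heavy atom; implicit H are not written.
Heavy atoms by element → C:6, Cl:2, I:1, N:1.
Total: 10.

10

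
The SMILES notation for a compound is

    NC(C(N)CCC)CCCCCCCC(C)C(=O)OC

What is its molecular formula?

Walk through each heavy atom and fill implicit hydrogens from standard valence (C 4, N 3, O 2, S 2, halogen 1):
  atom 1: N, bond orders sum to 1 (valence 3) → 2 H
  atom 2: C, bond orders sum to 3 (valence 4) → 1 H
  atom 3: C, bond orders sum to 3 (valence 4) → 1 H
  atom 4: N, bond orders sum to 1 (valence 3) → 2 H
  atom 5: C, bond orders sum to 2 (valence 4) → 2 H
  atom 6: C, bond orders sum to 2 (valence 4) → 2 H
  atom 7: C, bond orders sum to 1 (valence 4) → 3 H
  atom 8: C, bond orders sum to 2 (valence 4) → 2 H
  atom 9: C, bond orders sum to 2 (valence 4) → 2 H
  atom 10: C, bond orders sum to 2 (valence 4) → 2 H
  atom 11: C, bond orders sum to 2 (valence 4) → 2 H
  atom 12: C, bond orders sum to 2 (valence 4) → 2 H
  atom 13: C, bond orders sum to 2 (valence 4) → 2 H
  atom 14: C, bond orders sum to 2 (valence 4) → 2 H
  atom 15: C, bond orders sum to 3 (valence 4) → 1 H
  atom 16: C, bond orders sum to 1 (valence 4) → 3 H
  atom 17: C, bond orders sum to 4 (valence 4) → 0 H
  atom 18: O, bond orders sum to 2 (valence 2) → 0 H
  atom 19: O, bond orders sum to 2 (valence 2) → 0 H
  atom 20: C, bond orders sum to 1 (valence 4) → 3 H
Totals → C:16, H:34, N:2, O:2.

C16H34N2O2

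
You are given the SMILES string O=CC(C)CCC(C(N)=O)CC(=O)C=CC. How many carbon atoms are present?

Count every carbon token in the SMILES (each C, including those in ring-closure positions and inside branches).
Carbon count: 12.

12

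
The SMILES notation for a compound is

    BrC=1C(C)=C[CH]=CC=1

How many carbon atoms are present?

7

Count every carbon token in the SMILES (each C, including those in ring-closure positions and inside branches).
Carbon count: 7.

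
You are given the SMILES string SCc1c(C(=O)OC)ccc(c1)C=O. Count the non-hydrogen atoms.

Every atom symbol written in the SMILES (organic subset) is one heavy atom; implicit H are not written.
Heavy atoms by element → C:10, O:3, S:1.
Total: 14.

14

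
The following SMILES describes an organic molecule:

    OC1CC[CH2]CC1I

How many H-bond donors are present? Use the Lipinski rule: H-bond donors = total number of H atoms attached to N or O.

Donors: find every N or O and count the H atoms it carries.
  atom 1 (O): bond orders sum to 1 → 1 H
Lipinski HBD = 1.

1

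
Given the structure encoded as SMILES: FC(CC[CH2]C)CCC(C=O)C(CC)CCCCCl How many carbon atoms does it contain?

Count every carbon token in the SMILES (each C, including those in ring-closure positions and inside branches).
Carbon count: 16.

16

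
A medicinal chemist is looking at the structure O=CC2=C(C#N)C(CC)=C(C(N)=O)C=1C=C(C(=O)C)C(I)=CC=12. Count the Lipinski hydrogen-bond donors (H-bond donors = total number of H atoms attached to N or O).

2

Donors: find every N or O and count the H atoms it carries.
  atom 1 (O): bond orders sum to 2 → 0 H
  atom 6 (N): bond orders sum to 3 → 0 H
  atom 12 (N): bond orders sum to 1 → 2 H
  atom 13 (O): bond orders sum to 2 → 0 H
  atom 18 (O): bond orders sum to 2 → 0 H
Lipinski HBD = 2.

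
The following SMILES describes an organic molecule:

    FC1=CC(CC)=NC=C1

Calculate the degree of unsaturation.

Degree of unsaturation = (number of rings) + (number of π bonds).
Ring closures in the SMILES: 1.
π bonds: 3 double bonds (each 1 DoU) → 3 DoU from unsaturation.
Total DoU = 1 + 3 = 4.

4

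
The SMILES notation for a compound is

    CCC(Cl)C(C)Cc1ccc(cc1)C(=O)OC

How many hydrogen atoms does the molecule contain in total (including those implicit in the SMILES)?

Walk through each heavy atom and fill implicit hydrogens from standard valence (C 4, N 3, O 2, S 2, halogen 1); for lowercase aromatic atoms, an aromatic c carries 1 H when it has two neighbours and 0 H with three, and aromatic n carries 0 H:
  atom 1: C, bond orders sum to 1 (valence 4) → 3 H
  atom 2: C, bond orders sum to 2 (valence 4) → 2 H
  atom 3: C, bond orders sum to 3 (valence 4) → 1 H
  atom 4: Cl (halogen, monovalent) → 0 H
  atom 5: C, bond orders sum to 3 (valence 4) → 1 H
  atom 6: C, bond orders sum to 1 (valence 4) → 3 H
  atom 7: C, bond orders sum to 2 (valence 4) → 2 H
  atom 8: aromatic c, 3 neighbours → 0 H
  atom 9: aromatic c, 2 neighbours → 1 H
  atom 10: aromatic c, 2 neighbours → 1 H
  atom 11: aromatic c, 3 neighbours → 0 H
  atom 12: aromatic c, 2 neighbours → 1 H
  atom 13: aromatic c, 2 neighbours → 1 H
  atom 14: C, bond orders sum to 4 (valence 4) → 0 H
  atom 15: O, bond orders sum to 2 (valence 2) → 0 H
  atom 16: O, bond orders sum to 2 (valence 2) → 0 H
  atom 17: C, bond orders sum to 1 (valence 4) → 3 H
Total hydrogens: 19.

19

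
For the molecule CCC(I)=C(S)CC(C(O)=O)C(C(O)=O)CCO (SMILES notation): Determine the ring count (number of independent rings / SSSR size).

0

In SMILES, each pair of matching ring-closure digits denotes one ring-closing bond; the number of such bonds equals the number of independent rings.
Ring-closure bonds here: 0.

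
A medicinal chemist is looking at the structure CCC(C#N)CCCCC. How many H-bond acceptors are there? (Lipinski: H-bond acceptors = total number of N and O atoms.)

N atoms: 1; O atoms: 0.
Lipinski HBA = 1 + 0 = 1.

1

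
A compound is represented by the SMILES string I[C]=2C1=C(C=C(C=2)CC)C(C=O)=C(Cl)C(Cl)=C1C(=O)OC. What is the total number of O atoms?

Scan the SMILES for O atoms (remember two-letter symbols like Cl and Br are single atoms).
Oxygen count: 3.

3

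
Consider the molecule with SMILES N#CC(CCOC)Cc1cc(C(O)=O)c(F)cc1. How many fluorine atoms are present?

Scan the SMILES for F atoms (remember two-letter symbols like Cl and Br are single atoms).
Fluorine count: 1.

1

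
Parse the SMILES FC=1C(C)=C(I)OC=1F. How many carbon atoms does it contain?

5

Count every carbon token in the SMILES (each C, including those in ring-closure positions and inside branches).
Carbon count: 5.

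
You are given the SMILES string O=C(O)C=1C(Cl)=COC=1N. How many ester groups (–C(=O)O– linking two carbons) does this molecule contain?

0

Scan the SMILES for the ester motif — none present.
Groups that are present: 1 carboxylic acid, 1 primary amine.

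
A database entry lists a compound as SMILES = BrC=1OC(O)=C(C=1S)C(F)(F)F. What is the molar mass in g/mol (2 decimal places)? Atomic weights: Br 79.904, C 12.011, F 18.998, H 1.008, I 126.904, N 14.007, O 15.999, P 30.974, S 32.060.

First, the molecular formula is C5H2BrF3O2S (counting implicit H from valence).
  Br: 1 × 79.904 = 79.904
  C: 5 × 12.011 = 60.055
  F: 3 × 18.998 = 56.994
  H: 2 × 1.008 = 2.016
  O: 2 × 15.999 = 31.998
  S: 1 × 32.060 = 32.060
Sum: 1×79.904 + 5×12.011 + 3×18.998 + 2×1.008 + 2×15.999 + 1×32.060 = 263.027 → 263.03 g/mol.

263.03 g/mol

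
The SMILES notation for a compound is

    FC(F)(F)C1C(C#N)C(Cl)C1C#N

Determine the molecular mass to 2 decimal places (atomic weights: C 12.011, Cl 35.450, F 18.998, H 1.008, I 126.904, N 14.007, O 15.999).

First, the molecular formula is C7H4ClF3N2 (counting implicit H from valence).
  C: 7 × 12.011 = 84.077
  Cl: 1 × 35.450 = 35.450
  F: 3 × 18.998 = 56.994
  H: 4 × 1.008 = 4.032
  N: 2 × 14.007 = 28.014
Sum: 7×12.011 + 1×35.450 + 3×18.998 + 4×1.008 + 2×14.007 = 208.567 → 208.57 g/mol.

208.57 g/mol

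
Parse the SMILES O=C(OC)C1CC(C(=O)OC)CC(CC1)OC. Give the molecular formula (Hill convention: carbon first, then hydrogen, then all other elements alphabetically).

Walk through each heavy atom and fill implicit hydrogens from standard valence (C 4, N 3, O 2, S 2, halogen 1):
  atom 1: O, bond orders sum to 2 (valence 2) → 0 H
  atom 2: C, bond orders sum to 4 (valence 4) → 0 H
  atom 3: O, bond orders sum to 2 (valence 2) → 0 H
  atom 4: C, bond orders sum to 1 (valence 4) → 3 H
  atom 5: C, bond orders sum to 3 (valence 4) → 1 H
  atom 6: C, bond orders sum to 2 (valence 4) → 2 H
  atom 7: C, bond orders sum to 3 (valence 4) → 1 H
  atom 8: C, bond orders sum to 4 (valence 4) → 0 H
  atom 9: O, bond orders sum to 2 (valence 2) → 0 H
  atom 10: O, bond orders sum to 2 (valence 2) → 0 H
  atom 11: C, bond orders sum to 1 (valence 4) → 3 H
  atom 12: C, bond orders sum to 2 (valence 4) → 2 H
  atom 13: C, bond orders sum to 3 (valence 4) → 1 H
  atom 14: C, bond orders sum to 2 (valence 4) → 2 H
  atom 15: C, bond orders sum to 2 (valence 4) → 2 H
  atom 16: O, bond orders sum to 2 (valence 2) → 0 H
  atom 17: C, bond orders sum to 1 (valence 4) → 3 H
Totals → C:12, H:20, O:5.

C12H20O5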